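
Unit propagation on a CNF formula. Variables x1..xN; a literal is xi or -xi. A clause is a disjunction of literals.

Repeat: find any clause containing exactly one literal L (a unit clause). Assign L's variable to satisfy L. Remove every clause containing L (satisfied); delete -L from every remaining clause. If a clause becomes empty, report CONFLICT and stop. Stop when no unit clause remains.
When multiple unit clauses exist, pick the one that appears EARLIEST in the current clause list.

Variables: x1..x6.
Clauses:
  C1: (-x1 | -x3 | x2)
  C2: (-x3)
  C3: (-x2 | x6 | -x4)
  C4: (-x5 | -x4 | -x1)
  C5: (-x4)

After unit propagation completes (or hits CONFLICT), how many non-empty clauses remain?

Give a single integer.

unit clause [-3] forces x3=F; simplify:
  satisfied 2 clause(s); 3 remain; assigned so far: [3]
unit clause [-4] forces x4=F; simplify:
  satisfied 3 clause(s); 0 remain; assigned so far: [3, 4]

Answer: 0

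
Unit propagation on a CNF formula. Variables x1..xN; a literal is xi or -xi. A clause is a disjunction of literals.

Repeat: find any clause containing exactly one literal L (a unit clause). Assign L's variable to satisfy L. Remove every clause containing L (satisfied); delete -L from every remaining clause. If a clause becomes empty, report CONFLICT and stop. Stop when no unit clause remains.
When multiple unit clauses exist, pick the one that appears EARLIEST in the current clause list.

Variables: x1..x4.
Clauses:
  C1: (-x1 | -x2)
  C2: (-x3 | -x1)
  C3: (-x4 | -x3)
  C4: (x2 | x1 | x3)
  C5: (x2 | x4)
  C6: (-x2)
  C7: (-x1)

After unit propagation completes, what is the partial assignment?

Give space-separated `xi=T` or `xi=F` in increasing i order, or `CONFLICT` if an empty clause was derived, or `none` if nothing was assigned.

Answer: CONFLICT

Derivation:
unit clause [-2] forces x2=F; simplify:
  drop 2 from [2, 1, 3] -> [1, 3]
  drop 2 from [2, 4] -> [4]
  satisfied 2 clause(s); 5 remain; assigned so far: [2]
unit clause [4] forces x4=T; simplify:
  drop -4 from [-4, -3] -> [-3]
  satisfied 1 clause(s); 4 remain; assigned so far: [2, 4]
unit clause [-3] forces x3=F; simplify:
  drop 3 from [1, 3] -> [1]
  satisfied 2 clause(s); 2 remain; assigned so far: [2, 3, 4]
unit clause [1] forces x1=T; simplify:
  drop -1 from [-1] -> [] (empty!)
  satisfied 1 clause(s); 1 remain; assigned so far: [1, 2, 3, 4]
CONFLICT (empty clause)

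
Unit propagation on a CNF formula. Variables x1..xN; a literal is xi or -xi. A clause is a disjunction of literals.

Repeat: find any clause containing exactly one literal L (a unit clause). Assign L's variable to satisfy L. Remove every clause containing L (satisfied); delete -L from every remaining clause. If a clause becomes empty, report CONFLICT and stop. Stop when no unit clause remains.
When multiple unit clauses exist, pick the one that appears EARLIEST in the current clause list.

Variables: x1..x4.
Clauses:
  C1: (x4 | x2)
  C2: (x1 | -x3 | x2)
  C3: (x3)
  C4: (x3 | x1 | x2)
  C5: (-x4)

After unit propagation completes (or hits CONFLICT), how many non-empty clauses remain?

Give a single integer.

unit clause [3] forces x3=T; simplify:
  drop -3 from [1, -3, 2] -> [1, 2]
  satisfied 2 clause(s); 3 remain; assigned so far: [3]
unit clause [-4] forces x4=F; simplify:
  drop 4 from [4, 2] -> [2]
  satisfied 1 clause(s); 2 remain; assigned so far: [3, 4]
unit clause [2] forces x2=T; simplify:
  satisfied 2 clause(s); 0 remain; assigned so far: [2, 3, 4]

Answer: 0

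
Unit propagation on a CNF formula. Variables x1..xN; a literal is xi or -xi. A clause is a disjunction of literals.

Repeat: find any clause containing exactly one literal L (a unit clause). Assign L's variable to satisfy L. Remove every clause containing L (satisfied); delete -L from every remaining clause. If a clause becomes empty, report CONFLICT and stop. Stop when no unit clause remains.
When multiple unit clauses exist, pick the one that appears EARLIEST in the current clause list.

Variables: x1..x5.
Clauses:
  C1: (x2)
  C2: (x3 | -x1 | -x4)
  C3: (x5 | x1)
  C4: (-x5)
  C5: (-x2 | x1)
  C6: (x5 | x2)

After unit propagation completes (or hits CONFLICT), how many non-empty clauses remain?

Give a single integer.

unit clause [2] forces x2=T; simplify:
  drop -2 from [-2, 1] -> [1]
  satisfied 2 clause(s); 4 remain; assigned so far: [2]
unit clause [-5] forces x5=F; simplify:
  drop 5 from [5, 1] -> [1]
  satisfied 1 clause(s); 3 remain; assigned so far: [2, 5]
unit clause [1] forces x1=T; simplify:
  drop -1 from [3, -1, -4] -> [3, -4]
  satisfied 2 clause(s); 1 remain; assigned so far: [1, 2, 5]

Answer: 1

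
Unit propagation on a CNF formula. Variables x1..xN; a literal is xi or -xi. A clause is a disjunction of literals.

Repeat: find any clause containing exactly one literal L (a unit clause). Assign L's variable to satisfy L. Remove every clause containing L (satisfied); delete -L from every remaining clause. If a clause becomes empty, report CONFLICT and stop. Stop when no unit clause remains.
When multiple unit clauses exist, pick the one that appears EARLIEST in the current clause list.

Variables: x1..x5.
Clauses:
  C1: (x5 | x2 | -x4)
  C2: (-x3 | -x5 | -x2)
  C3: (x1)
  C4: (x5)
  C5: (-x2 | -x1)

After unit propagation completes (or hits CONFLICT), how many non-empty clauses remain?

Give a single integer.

Answer: 0

Derivation:
unit clause [1] forces x1=T; simplify:
  drop -1 from [-2, -1] -> [-2]
  satisfied 1 clause(s); 4 remain; assigned so far: [1]
unit clause [5] forces x5=T; simplify:
  drop -5 from [-3, -5, -2] -> [-3, -2]
  satisfied 2 clause(s); 2 remain; assigned so far: [1, 5]
unit clause [-2] forces x2=F; simplify:
  satisfied 2 clause(s); 0 remain; assigned so far: [1, 2, 5]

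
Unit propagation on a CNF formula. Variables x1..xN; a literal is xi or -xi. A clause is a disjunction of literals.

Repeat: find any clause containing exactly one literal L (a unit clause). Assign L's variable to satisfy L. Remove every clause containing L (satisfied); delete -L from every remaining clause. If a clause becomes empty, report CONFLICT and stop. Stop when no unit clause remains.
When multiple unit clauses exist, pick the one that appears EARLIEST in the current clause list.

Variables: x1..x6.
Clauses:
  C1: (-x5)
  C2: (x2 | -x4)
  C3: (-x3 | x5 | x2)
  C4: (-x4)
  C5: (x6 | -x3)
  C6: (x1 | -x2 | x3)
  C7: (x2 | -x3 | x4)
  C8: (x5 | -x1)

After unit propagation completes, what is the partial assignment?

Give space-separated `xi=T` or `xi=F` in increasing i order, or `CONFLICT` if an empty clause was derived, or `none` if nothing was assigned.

Answer: x1=F x4=F x5=F

Derivation:
unit clause [-5] forces x5=F; simplify:
  drop 5 from [-3, 5, 2] -> [-3, 2]
  drop 5 from [5, -1] -> [-1]
  satisfied 1 clause(s); 7 remain; assigned so far: [5]
unit clause [-4] forces x4=F; simplify:
  drop 4 from [2, -3, 4] -> [2, -3]
  satisfied 2 clause(s); 5 remain; assigned so far: [4, 5]
unit clause [-1] forces x1=F; simplify:
  drop 1 from [1, -2, 3] -> [-2, 3]
  satisfied 1 clause(s); 4 remain; assigned so far: [1, 4, 5]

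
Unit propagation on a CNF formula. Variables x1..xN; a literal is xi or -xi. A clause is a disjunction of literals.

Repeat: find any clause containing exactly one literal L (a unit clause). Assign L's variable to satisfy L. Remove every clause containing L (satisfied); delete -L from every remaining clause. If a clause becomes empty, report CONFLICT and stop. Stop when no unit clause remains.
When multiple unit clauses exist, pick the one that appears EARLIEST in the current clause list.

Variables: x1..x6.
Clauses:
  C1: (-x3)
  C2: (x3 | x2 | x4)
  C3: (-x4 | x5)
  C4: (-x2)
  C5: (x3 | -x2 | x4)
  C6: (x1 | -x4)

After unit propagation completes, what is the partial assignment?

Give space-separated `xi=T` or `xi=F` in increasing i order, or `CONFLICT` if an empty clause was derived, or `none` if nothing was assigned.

unit clause [-3] forces x3=F; simplify:
  drop 3 from [3, 2, 4] -> [2, 4]
  drop 3 from [3, -2, 4] -> [-2, 4]
  satisfied 1 clause(s); 5 remain; assigned so far: [3]
unit clause [-2] forces x2=F; simplify:
  drop 2 from [2, 4] -> [4]
  satisfied 2 clause(s); 3 remain; assigned so far: [2, 3]
unit clause [4] forces x4=T; simplify:
  drop -4 from [-4, 5] -> [5]
  drop -4 from [1, -4] -> [1]
  satisfied 1 clause(s); 2 remain; assigned so far: [2, 3, 4]
unit clause [5] forces x5=T; simplify:
  satisfied 1 clause(s); 1 remain; assigned so far: [2, 3, 4, 5]
unit clause [1] forces x1=T; simplify:
  satisfied 1 clause(s); 0 remain; assigned so far: [1, 2, 3, 4, 5]

Answer: x1=T x2=F x3=F x4=T x5=T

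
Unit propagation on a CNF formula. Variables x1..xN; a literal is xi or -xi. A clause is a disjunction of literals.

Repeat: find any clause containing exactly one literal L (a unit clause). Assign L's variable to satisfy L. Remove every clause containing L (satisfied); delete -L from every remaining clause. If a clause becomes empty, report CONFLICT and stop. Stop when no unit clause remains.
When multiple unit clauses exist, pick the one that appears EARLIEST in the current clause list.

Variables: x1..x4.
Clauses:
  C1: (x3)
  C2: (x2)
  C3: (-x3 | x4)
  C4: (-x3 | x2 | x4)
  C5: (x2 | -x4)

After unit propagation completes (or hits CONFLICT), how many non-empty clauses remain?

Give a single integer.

unit clause [3] forces x3=T; simplify:
  drop -3 from [-3, 4] -> [4]
  drop -3 from [-3, 2, 4] -> [2, 4]
  satisfied 1 clause(s); 4 remain; assigned so far: [3]
unit clause [2] forces x2=T; simplify:
  satisfied 3 clause(s); 1 remain; assigned so far: [2, 3]
unit clause [4] forces x4=T; simplify:
  satisfied 1 clause(s); 0 remain; assigned so far: [2, 3, 4]

Answer: 0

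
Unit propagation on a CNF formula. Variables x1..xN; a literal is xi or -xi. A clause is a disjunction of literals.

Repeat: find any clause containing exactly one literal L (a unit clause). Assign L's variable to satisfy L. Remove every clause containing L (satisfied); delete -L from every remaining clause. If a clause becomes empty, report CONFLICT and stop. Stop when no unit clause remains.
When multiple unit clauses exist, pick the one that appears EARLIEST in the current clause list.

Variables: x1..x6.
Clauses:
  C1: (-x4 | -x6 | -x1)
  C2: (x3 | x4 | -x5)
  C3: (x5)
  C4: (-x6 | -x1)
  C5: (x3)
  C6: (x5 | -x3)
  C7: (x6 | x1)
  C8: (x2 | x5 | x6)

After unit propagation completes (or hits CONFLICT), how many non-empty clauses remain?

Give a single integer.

Answer: 3

Derivation:
unit clause [5] forces x5=T; simplify:
  drop -5 from [3, 4, -5] -> [3, 4]
  satisfied 3 clause(s); 5 remain; assigned so far: [5]
unit clause [3] forces x3=T; simplify:
  satisfied 2 clause(s); 3 remain; assigned so far: [3, 5]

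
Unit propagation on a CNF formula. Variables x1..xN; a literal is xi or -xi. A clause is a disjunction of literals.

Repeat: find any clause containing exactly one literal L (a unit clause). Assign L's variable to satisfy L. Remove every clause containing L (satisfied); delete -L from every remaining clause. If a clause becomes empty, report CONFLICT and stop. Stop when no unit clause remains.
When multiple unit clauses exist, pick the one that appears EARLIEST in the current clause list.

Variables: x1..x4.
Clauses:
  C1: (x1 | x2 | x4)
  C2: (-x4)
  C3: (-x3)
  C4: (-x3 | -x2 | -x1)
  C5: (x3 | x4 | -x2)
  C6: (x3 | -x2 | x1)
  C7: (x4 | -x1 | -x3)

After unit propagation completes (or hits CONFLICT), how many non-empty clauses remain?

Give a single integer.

unit clause [-4] forces x4=F; simplify:
  drop 4 from [1, 2, 4] -> [1, 2]
  drop 4 from [3, 4, -2] -> [3, -2]
  drop 4 from [4, -1, -3] -> [-1, -3]
  satisfied 1 clause(s); 6 remain; assigned so far: [4]
unit clause [-3] forces x3=F; simplify:
  drop 3 from [3, -2] -> [-2]
  drop 3 from [3, -2, 1] -> [-2, 1]
  satisfied 3 clause(s); 3 remain; assigned so far: [3, 4]
unit clause [-2] forces x2=F; simplify:
  drop 2 from [1, 2] -> [1]
  satisfied 2 clause(s); 1 remain; assigned so far: [2, 3, 4]
unit clause [1] forces x1=T; simplify:
  satisfied 1 clause(s); 0 remain; assigned so far: [1, 2, 3, 4]

Answer: 0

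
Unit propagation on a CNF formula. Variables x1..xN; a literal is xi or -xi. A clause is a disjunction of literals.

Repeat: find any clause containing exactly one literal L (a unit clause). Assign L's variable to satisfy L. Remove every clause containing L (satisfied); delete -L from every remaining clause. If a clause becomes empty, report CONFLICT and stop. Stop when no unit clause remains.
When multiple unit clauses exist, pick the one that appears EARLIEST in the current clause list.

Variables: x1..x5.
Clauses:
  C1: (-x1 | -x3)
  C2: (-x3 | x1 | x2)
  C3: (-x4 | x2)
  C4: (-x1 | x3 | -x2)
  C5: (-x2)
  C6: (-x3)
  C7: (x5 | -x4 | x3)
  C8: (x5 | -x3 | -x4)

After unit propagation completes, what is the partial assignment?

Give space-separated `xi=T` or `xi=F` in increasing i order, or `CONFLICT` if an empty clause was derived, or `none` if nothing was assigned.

unit clause [-2] forces x2=F; simplify:
  drop 2 from [-3, 1, 2] -> [-3, 1]
  drop 2 from [-4, 2] -> [-4]
  satisfied 2 clause(s); 6 remain; assigned so far: [2]
unit clause [-4] forces x4=F; simplify:
  satisfied 3 clause(s); 3 remain; assigned so far: [2, 4]
unit clause [-3] forces x3=F; simplify:
  satisfied 3 clause(s); 0 remain; assigned so far: [2, 3, 4]

Answer: x2=F x3=F x4=F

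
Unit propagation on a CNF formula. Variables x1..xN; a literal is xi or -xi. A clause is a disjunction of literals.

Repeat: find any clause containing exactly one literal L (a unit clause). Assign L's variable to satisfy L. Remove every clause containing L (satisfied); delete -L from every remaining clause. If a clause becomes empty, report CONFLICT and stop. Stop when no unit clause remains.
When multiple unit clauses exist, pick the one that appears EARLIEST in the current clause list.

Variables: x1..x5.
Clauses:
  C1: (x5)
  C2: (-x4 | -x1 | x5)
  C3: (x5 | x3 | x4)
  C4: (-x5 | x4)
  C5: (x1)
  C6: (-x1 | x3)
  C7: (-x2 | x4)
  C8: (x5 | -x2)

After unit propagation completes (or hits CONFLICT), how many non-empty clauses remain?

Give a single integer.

unit clause [5] forces x5=T; simplify:
  drop -5 from [-5, 4] -> [4]
  satisfied 4 clause(s); 4 remain; assigned so far: [5]
unit clause [4] forces x4=T; simplify:
  satisfied 2 clause(s); 2 remain; assigned so far: [4, 5]
unit clause [1] forces x1=T; simplify:
  drop -1 from [-1, 3] -> [3]
  satisfied 1 clause(s); 1 remain; assigned so far: [1, 4, 5]
unit clause [3] forces x3=T; simplify:
  satisfied 1 clause(s); 0 remain; assigned so far: [1, 3, 4, 5]

Answer: 0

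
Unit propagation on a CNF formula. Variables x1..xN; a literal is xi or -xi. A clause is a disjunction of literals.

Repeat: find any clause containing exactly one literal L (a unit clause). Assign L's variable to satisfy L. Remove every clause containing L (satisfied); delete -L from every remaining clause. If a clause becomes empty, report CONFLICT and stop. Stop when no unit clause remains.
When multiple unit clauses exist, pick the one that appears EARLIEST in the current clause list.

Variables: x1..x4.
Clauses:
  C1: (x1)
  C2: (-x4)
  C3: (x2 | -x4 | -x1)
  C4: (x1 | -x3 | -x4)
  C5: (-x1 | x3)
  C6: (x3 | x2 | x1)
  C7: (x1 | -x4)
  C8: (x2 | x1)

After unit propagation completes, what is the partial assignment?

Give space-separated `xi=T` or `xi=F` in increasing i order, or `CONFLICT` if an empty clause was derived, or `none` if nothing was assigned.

unit clause [1] forces x1=T; simplify:
  drop -1 from [2, -4, -1] -> [2, -4]
  drop -1 from [-1, 3] -> [3]
  satisfied 5 clause(s); 3 remain; assigned so far: [1]
unit clause [-4] forces x4=F; simplify:
  satisfied 2 clause(s); 1 remain; assigned so far: [1, 4]
unit clause [3] forces x3=T; simplify:
  satisfied 1 clause(s); 0 remain; assigned so far: [1, 3, 4]

Answer: x1=T x3=T x4=F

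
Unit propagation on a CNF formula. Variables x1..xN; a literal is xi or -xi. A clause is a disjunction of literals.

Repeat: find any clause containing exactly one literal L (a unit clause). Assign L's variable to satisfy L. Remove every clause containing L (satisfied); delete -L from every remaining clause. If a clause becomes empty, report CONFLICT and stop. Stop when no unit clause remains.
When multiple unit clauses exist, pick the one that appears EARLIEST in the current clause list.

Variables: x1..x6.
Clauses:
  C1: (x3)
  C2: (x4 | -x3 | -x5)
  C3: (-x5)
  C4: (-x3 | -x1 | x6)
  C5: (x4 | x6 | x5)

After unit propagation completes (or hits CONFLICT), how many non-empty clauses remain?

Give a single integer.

Answer: 2

Derivation:
unit clause [3] forces x3=T; simplify:
  drop -3 from [4, -3, -5] -> [4, -5]
  drop -3 from [-3, -1, 6] -> [-1, 6]
  satisfied 1 clause(s); 4 remain; assigned so far: [3]
unit clause [-5] forces x5=F; simplify:
  drop 5 from [4, 6, 5] -> [4, 6]
  satisfied 2 clause(s); 2 remain; assigned so far: [3, 5]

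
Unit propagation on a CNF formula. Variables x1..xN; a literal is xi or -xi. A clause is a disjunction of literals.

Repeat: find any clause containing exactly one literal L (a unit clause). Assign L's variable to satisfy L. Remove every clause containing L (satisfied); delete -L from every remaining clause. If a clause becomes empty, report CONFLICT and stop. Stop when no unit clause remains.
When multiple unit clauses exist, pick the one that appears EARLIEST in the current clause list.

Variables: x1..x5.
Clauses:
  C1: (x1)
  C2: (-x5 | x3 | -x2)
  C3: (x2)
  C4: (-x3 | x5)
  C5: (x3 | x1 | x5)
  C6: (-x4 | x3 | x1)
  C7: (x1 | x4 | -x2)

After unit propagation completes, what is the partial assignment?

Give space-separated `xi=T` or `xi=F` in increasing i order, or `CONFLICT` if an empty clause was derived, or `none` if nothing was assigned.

unit clause [1] forces x1=T; simplify:
  satisfied 4 clause(s); 3 remain; assigned so far: [1]
unit clause [2] forces x2=T; simplify:
  drop -2 from [-5, 3, -2] -> [-5, 3]
  satisfied 1 clause(s); 2 remain; assigned so far: [1, 2]

Answer: x1=T x2=T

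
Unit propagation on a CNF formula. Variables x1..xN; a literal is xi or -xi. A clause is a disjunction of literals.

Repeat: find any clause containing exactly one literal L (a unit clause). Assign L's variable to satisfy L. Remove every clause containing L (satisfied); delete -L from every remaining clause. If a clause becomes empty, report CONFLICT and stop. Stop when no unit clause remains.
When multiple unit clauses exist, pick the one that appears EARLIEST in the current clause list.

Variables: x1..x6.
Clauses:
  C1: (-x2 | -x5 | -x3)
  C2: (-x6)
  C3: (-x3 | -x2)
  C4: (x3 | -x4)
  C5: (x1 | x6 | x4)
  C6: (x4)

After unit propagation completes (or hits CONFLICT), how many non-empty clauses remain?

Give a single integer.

Answer: 0

Derivation:
unit clause [-6] forces x6=F; simplify:
  drop 6 from [1, 6, 4] -> [1, 4]
  satisfied 1 clause(s); 5 remain; assigned so far: [6]
unit clause [4] forces x4=T; simplify:
  drop -4 from [3, -4] -> [3]
  satisfied 2 clause(s); 3 remain; assigned so far: [4, 6]
unit clause [3] forces x3=T; simplify:
  drop -3 from [-2, -5, -3] -> [-2, -5]
  drop -3 from [-3, -2] -> [-2]
  satisfied 1 clause(s); 2 remain; assigned so far: [3, 4, 6]
unit clause [-2] forces x2=F; simplify:
  satisfied 2 clause(s); 0 remain; assigned so far: [2, 3, 4, 6]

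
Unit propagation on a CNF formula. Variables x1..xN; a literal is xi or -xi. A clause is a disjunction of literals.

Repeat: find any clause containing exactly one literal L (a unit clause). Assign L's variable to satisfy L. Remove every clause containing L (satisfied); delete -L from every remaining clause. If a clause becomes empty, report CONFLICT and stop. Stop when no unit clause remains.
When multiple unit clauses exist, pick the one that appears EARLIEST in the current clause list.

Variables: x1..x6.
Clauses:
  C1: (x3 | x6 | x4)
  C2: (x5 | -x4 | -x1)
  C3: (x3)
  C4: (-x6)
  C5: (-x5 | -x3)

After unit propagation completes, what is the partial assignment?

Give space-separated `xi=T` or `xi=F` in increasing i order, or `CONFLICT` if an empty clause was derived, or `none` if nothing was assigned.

Answer: x3=T x5=F x6=F

Derivation:
unit clause [3] forces x3=T; simplify:
  drop -3 from [-5, -3] -> [-5]
  satisfied 2 clause(s); 3 remain; assigned so far: [3]
unit clause [-6] forces x6=F; simplify:
  satisfied 1 clause(s); 2 remain; assigned so far: [3, 6]
unit clause [-5] forces x5=F; simplify:
  drop 5 from [5, -4, -1] -> [-4, -1]
  satisfied 1 clause(s); 1 remain; assigned so far: [3, 5, 6]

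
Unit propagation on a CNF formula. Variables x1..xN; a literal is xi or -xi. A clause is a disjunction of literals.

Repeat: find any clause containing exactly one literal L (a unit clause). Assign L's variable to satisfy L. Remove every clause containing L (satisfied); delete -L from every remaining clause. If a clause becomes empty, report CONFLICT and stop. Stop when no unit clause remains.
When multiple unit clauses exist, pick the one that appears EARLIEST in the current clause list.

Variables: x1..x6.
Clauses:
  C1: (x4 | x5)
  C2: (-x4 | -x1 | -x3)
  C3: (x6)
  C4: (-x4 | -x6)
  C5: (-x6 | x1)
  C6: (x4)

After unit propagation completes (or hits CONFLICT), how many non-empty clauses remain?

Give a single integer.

Answer: 2

Derivation:
unit clause [6] forces x6=T; simplify:
  drop -6 from [-4, -6] -> [-4]
  drop -6 from [-6, 1] -> [1]
  satisfied 1 clause(s); 5 remain; assigned so far: [6]
unit clause [-4] forces x4=F; simplify:
  drop 4 from [4, 5] -> [5]
  drop 4 from [4] -> [] (empty!)
  satisfied 2 clause(s); 3 remain; assigned so far: [4, 6]
CONFLICT (empty clause)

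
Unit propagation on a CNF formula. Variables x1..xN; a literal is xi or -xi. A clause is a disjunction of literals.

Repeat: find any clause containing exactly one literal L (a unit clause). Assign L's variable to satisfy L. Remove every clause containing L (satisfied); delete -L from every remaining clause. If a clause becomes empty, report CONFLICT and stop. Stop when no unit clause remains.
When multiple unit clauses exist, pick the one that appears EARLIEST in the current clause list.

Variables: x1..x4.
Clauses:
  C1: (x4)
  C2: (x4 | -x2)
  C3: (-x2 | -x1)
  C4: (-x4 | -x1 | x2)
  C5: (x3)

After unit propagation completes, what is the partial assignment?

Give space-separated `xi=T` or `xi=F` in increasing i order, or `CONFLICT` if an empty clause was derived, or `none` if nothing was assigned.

unit clause [4] forces x4=T; simplify:
  drop -4 from [-4, -1, 2] -> [-1, 2]
  satisfied 2 clause(s); 3 remain; assigned so far: [4]
unit clause [3] forces x3=T; simplify:
  satisfied 1 clause(s); 2 remain; assigned so far: [3, 4]

Answer: x3=T x4=T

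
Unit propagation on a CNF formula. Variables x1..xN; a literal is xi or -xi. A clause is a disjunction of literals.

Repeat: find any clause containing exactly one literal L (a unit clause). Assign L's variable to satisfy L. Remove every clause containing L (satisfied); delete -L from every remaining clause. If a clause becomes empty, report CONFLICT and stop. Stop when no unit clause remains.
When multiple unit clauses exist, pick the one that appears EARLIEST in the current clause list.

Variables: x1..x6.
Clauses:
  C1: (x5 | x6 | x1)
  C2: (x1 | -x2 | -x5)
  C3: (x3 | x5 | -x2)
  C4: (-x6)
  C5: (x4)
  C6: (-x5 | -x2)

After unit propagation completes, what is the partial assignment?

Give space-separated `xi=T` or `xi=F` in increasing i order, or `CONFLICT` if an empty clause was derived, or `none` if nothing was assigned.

Answer: x4=T x6=F

Derivation:
unit clause [-6] forces x6=F; simplify:
  drop 6 from [5, 6, 1] -> [5, 1]
  satisfied 1 clause(s); 5 remain; assigned so far: [6]
unit clause [4] forces x4=T; simplify:
  satisfied 1 clause(s); 4 remain; assigned so far: [4, 6]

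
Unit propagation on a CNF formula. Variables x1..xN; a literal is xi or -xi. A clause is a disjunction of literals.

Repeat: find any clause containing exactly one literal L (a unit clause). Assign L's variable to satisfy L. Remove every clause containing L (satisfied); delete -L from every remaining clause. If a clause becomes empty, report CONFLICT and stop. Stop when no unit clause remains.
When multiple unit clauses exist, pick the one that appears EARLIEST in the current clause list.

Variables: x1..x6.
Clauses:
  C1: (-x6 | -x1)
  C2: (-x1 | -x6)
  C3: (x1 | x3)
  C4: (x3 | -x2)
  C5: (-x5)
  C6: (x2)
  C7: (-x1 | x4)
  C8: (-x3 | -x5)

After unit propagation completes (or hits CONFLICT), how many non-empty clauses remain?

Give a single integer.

unit clause [-5] forces x5=F; simplify:
  satisfied 2 clause(s); 6 remain; assigned so far: [5]
unit clause [2] forces x2=T; simplify:
  drop -2 from [3, -2] -> [3]
  satisfied 1 clause(s); 5 remain; assigned so far: [2, 5]
unit clause [3] forces x3=T; simplify:
  satisfied 2 clause(s); 3 remain; assigned so far: [2, 3, 5]

Answer: 3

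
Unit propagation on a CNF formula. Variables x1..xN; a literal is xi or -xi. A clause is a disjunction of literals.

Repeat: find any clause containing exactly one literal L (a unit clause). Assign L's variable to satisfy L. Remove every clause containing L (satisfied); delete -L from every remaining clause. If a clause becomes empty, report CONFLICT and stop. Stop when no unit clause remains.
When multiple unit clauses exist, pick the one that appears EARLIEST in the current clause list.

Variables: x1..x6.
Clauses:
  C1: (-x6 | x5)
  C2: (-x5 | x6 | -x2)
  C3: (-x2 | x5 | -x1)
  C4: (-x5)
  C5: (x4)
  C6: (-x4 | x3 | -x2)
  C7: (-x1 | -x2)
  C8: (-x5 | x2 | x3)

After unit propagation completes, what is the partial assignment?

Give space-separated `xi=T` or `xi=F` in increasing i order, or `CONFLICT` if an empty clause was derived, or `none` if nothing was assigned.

Answer: x4=T x5=F x6=F

Derivation:
unit clause [-5] forces x5=F; simplify:
  drop 5 from [-6, 5] -> [-6]
  drop 5 from [-2, 5, -1] -> [-2, -1]
  satisfied 3 clause(s); 5 remain; assigned so far: [5]
unit clause [-6] forces x6=F; simplify:
  satisfied 1 clause(s); 4 remain; assigned so far: [5, 6]
unit clause [4] forces x4=T; simplify:
  drop -4 from [-4, 3, -2] -> [3, -2]
  satisfied 1 clause(s); 3 remain; assigned so far: [4, 5, 6]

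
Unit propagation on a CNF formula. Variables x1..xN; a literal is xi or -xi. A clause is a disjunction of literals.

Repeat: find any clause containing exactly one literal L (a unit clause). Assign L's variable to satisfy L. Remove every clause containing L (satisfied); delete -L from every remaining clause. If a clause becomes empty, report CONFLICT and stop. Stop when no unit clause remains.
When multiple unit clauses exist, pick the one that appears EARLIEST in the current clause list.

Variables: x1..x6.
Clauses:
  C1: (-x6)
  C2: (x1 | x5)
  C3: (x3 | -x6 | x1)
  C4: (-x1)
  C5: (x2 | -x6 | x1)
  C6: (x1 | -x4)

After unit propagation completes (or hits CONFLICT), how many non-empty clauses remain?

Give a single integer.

unit clause [-6] forces x6=F; simplify:
  satisfied 3 clause(s); 3 remain; assigned so far: [6]
unit clause [-1] forces x1=F; simplify:
  drop 1 from [1, 5] -> [5]
  drop 1 from [1, -4] -> [-4]
  satisfied 1 clause(s); 2 remain; assigned so far: [1, 6]
unit clause [5] forces x5=T; simplify:
  satisfied 1 clause(s); 1 remain; assigned so far: [1, 5, 6]
unit clause [-4] forces x4=F; simplify:
  satisfied 1 clause(s); 0 remain; assigned so far: [1, 4, 5, 6]

Answer: 0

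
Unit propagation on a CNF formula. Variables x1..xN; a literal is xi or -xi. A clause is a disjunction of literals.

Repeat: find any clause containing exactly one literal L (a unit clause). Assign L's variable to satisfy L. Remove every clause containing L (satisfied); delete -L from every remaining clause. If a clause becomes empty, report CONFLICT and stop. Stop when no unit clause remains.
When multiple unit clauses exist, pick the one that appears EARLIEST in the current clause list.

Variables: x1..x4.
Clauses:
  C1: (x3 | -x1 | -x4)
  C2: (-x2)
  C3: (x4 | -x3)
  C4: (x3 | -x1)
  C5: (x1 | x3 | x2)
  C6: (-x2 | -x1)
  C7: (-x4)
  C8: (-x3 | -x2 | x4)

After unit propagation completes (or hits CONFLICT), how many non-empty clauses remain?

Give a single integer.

unit clause [-2] forces x2=F; simplify:
  drop 2 from [1, 3, 2] -> [1, 3]
  satisfied 3 clause(s); 5 remain; assigned so far: [2]
unit clause [-4] forces x4=F; simplify:
  drop 4 from [4, -3] -> [-3]
  satisfied 2 clause(s); 3 remain; assigned so far: [2, 4]
unit clause [-3] forces x3=F; simplify:
  drop 3 from [3, -1] -> [-1]
  drop 3 from [1, 3] -> [1]
  satisfied 1 clause(s); 2 remain; assigned so far: [2, 3, 4]
unit clause [-1] forces x1=F; simplify:
  drop 1 from [1] -> [] (empty!)
  satisfied 1 clause(s); 1 remain; assigned so far: [1, 2, 3, 4]
CONFLICT (empty clause)

Answer: 0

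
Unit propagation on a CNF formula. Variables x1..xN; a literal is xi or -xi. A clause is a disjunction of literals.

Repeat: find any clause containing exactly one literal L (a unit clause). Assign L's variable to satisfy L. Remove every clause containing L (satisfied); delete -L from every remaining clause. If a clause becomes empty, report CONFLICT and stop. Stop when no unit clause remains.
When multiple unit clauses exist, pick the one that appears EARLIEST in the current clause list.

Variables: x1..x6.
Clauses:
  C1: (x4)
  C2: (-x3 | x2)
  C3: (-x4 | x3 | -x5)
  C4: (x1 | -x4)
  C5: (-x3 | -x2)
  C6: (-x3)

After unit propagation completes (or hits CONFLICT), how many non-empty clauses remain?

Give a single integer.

unit clause [4] forces x4=T; simplify:
  drop -4 from [-4, 3, -5] -> [3, -5]
  drop -4 from [1, -4] -> [1]
  satisfied 1 clause(s); 5 remain; assigned so far: [4]
unit clause [1] forces x1=T; simplify:
  satisfied 1 clause(s); 4 remain; assigned so far: [1, 4]
unit clause [-3] forces x3=F; simplify:
  drop 3 from [3, -5] -> [-5]
  satisfied 3 clause(s); 1 remain; assigned so far: [1, 3, 4]
unit clause [-5] forces x5=F; simplify:
  satisfied 1 clause(s); 0 remain; assigned so far: [1, 3, 4, 5]

Answer: 0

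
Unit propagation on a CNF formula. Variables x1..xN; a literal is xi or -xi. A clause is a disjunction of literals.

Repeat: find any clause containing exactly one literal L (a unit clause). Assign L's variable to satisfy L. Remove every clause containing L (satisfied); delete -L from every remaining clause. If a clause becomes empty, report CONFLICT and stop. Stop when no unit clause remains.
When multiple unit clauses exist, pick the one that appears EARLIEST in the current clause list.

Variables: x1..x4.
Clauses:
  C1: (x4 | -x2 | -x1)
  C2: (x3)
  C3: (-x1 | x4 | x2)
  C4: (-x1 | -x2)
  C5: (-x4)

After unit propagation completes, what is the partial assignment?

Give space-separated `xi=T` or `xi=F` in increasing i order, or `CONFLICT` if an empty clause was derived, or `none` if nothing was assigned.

unit clause [3] forces x3=T; simplify:
  satisfied 1 clause(s); 4 remain; assigned so far: [3]
unit clause [-4] forces x4=F; simplify:
  drop 4 from [4, -2, -1] -> [-2, -1]
  drop 4 from [-1, 4, 2] -> [-1, 2]
  satisfied 1 clause(s); 3 remain; assigned so far: [3, 4]

Answer: x3=T x4=F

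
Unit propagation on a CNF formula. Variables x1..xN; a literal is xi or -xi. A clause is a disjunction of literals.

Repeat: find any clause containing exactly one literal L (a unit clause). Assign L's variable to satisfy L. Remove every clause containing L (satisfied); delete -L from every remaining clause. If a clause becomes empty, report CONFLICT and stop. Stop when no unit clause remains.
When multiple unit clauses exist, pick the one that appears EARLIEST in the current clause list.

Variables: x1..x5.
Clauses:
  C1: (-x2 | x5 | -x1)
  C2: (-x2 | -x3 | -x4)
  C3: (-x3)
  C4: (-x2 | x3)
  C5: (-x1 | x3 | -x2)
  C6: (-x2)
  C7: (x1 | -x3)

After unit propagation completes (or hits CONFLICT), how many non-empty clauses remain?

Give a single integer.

Answer: 0

Derivation:
unit clause [-3] forces x3=F; simplify:
  drop 3 from [-2, 3] -> [-2]
  drop 3 from [-1, 3, -2] -> [-1, -2]
  satisfied 3 clause(s); 4 remain; assigned so far: [3]
unit clause [-2] forces x2=F; simplify:
  satisfied 4 clause(s); 0 remain; assigned so far: [2, 3]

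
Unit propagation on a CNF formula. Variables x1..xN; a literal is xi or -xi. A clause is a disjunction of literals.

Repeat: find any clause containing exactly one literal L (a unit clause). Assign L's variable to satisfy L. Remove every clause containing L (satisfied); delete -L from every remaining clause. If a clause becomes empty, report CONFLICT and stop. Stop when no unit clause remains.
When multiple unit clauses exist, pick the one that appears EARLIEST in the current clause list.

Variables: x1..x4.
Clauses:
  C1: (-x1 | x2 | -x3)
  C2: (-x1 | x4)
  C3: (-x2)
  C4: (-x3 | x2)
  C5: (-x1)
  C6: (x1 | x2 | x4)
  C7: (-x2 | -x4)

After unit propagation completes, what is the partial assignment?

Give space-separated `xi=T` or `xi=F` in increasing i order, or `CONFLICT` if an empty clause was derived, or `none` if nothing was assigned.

Answer: x1=F x2=F x3=F x4=T

Derivation:
unit clause [-2] forces x2=F; simplify:
  drop 2 from [-1, 2, -3] -> [-1, -3]
  drop 2 from [-3, 2] -> [-3]
  drop 2 from [1, 2, 4] -> [1, 4]
  satisfied 2 clause(s); 5 remain; assigned so far: [2]
unit clause [-3] forces x3=F; simplify:
  satisfied 2 clause(s); 3 remain; assigned so far: [2, 3]
unit clause [-1] forces x1=F; simplify:
  drop 1 from [1, 4] -> [4]
  satisfied 2 clause(s); 1 remain; assigned so far: [1, 2, 3]
unit clause [4] forces x4=T; simplify:
  satisfied 1 clause(s); 0 remain; assigned so far: [1, 2, 3, 4]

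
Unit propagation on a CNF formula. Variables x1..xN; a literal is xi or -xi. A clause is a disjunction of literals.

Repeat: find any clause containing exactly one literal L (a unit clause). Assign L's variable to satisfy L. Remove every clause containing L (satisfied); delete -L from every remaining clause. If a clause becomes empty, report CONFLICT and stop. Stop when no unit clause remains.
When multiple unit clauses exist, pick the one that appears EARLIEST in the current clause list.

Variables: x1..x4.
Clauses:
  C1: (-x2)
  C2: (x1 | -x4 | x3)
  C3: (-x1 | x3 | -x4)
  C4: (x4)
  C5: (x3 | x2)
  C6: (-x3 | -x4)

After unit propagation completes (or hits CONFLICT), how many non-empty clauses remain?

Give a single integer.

Answer: 0

Derivation:
unit clause [-2] forces x2=F; simplify:
  drop 2 from [3, 2] -> [3]
  satisfied 1 clause(s); 5 remain; assigned so far: [2]
unit clause [4] forces x4=T; simplify:
  drop -4 from [1, -4, 3] -> [1, 3]
  drop -4 from [-1, 3, -4] -> [-1, 3]
  drop -4 from [-3, -4] -> [-3]
  satisfied 1 clause(s); 4 remain; assigned so far: [2, 4]
unit clause [3] forces x3=T; simplify:
  drop -3 from [-3] -> [] (empty!)
  satisfied 3 clause(s); 1 remain; assigned so far: [2, 3, 4]
CONFLICT (empty clause)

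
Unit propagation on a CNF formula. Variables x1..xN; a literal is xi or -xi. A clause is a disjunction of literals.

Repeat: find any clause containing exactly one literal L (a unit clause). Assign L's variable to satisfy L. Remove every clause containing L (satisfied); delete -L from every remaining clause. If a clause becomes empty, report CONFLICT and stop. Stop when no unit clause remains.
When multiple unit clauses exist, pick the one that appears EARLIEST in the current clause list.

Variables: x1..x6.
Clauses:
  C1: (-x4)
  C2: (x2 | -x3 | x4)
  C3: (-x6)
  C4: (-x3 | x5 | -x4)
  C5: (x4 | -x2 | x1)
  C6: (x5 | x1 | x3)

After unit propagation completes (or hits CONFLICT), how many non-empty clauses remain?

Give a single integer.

unit clause [-4] forces x4=F; simplify:
  drop 4 from [2, -3, 4] -> [2, -3]
  drop 4 from [4, -2, 1] -> [-2, 1]
  satisfied 2 clause(s); 4 remain; assigned so far: [4]
unit clause [-6] forces x6=F; simplify:
  satisfied 1 clause(s); 3 remain; assigned so far: [4, 6]

Answer: 3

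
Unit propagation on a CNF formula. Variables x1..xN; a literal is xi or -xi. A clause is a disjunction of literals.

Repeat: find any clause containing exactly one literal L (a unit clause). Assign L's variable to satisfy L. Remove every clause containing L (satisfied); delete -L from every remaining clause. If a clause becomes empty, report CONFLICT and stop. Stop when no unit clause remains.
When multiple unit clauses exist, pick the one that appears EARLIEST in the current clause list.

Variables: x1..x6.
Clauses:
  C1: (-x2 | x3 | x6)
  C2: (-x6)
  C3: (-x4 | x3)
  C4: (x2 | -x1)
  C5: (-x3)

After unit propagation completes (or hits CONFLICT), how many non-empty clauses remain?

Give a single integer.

unit clause [-6] forces x6=F; simplify:
  drop 6 from [-2, 3, 6] -> [-2, 3]
  satisfied 1 clause(s); 4 remain; assigned so far: [6]
unit clause [-3] forces x3=F; simplify:
  drop 3 from [-2, 3] -> [-2]
  drop 3 from [-4, 3] -> [-4]
  satisfied 1 clause(s); 3 remain; assigned so far: [3, 6]
unit clause [-2] forces x2=F; simplify:
  drop 2 from [2, -1] -> [-1]
  satisfied 1 clause(s); 2 remain; assigned so far: [2, 3, 6]
unit clause [-4] forces x4=F; simplify:
  satisfied 1 clause(s); 1 remain; assigned so far: [2, 3, 4, 6]
unit clause [-1] forces x1=F; simplify:
  satisfied 1 clause(s); 0 remain; assigned so far: [1, 2, 3, 4, 6]

Answer: 0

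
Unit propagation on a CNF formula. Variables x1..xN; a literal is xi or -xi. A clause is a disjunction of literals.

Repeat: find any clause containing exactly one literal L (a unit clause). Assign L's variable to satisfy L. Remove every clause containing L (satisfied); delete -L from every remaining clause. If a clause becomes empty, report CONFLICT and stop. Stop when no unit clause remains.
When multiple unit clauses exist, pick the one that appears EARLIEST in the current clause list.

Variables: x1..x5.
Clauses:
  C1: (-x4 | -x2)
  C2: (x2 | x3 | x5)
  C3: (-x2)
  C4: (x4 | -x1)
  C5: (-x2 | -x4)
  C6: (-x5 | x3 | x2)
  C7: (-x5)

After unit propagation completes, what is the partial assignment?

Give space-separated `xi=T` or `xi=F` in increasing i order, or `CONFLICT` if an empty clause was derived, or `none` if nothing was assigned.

unit clause [-2] forces x2=F; simplify:
  drop 2 from [2, 3, 5] -> [3, 5]
  drop 2 from [-5, 3, 2] -> [-5, 3]
  satisfied 3 clause(s); 4 remain; assigned so far: [2]
unit clause [-5] forces x5=F; simplify:
  drop 5 from [3, 5] -> [3]
  satisfied 2 clause(s); 2 remain; assigned so far: [2, 5]
unit clause [3] forces x3=T; simplify:
  satisfied 1 clause(s); 1 remain; assigned so far: [2, 3, 5]

Answer: x2=F x3=T x5=F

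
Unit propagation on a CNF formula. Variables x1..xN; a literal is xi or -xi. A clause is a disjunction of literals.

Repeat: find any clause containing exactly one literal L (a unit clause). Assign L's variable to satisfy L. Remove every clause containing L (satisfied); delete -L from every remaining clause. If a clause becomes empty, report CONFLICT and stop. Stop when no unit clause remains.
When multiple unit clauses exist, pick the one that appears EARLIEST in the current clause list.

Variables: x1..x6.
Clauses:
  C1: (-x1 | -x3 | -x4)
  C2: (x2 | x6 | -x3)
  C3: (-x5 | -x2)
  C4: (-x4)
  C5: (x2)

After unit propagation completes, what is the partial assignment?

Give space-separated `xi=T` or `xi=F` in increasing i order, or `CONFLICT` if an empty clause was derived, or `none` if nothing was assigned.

unit clause [-4] forces x4=F; simplify:
  satisfied 2 clause(s); 3 remain; assigned so far: [4]
unit clause [2] forces x2=T; simplify:
  drop -2 from [-5, -2] -> [-5]
  satisfied 2 clause(s); 1 remain; assigned so far: [2, 4]
unit clause [-5] forces x5=F; simplify:
  satisfied 1 clause(s); 0 remain; assigned so far: [2, 4, 5]

Answer: x2=T x4=F x5=F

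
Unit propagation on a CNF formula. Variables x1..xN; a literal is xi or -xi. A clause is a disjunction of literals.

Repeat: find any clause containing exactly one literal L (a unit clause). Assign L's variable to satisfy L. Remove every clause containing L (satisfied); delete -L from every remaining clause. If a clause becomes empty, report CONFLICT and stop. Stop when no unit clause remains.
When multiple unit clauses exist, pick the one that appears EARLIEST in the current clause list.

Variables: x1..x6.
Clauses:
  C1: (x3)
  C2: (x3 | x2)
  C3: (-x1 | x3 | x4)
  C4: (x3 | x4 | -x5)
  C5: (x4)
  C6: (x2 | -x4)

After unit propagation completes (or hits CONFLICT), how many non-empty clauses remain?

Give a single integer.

unit clause [3] forces x3=T; simplify:
  satisfied 4 clause(s); 2 remain; assigned so far: [3]
unit clause [4] forces x4=T; simplify:
  drop -4 from [2, -4] -> [2]
  satisfied 1 clause(s); 1 remain; assigned so far: [3, 4]
unit clause [2] forces x2=T; simplify:
  satisfied 1 clause(s); 0 remain; assigned so far: [2, 3, 4]

Answer: 0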